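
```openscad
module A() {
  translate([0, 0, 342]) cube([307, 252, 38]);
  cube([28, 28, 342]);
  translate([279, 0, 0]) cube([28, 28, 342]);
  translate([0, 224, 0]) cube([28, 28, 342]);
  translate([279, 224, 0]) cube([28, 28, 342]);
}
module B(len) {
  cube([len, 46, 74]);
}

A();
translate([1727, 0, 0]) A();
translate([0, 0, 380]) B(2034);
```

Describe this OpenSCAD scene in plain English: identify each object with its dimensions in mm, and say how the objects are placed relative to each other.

A is a four-legged stool. The seat is 307×252 mm, 38 mm thick, top at z = 380 mm. It stands on four square legs, each 28×28 mm in cross-section, from z = 0 to the seat underside, each flush with a corner of the seat.

B is a rectangular beam 2034 mm long (x), 46 mm deep (y), 74 mm thick (z).

The beam spans the tops of two stools placed 1420 mm apart, resting at z = 380 mm.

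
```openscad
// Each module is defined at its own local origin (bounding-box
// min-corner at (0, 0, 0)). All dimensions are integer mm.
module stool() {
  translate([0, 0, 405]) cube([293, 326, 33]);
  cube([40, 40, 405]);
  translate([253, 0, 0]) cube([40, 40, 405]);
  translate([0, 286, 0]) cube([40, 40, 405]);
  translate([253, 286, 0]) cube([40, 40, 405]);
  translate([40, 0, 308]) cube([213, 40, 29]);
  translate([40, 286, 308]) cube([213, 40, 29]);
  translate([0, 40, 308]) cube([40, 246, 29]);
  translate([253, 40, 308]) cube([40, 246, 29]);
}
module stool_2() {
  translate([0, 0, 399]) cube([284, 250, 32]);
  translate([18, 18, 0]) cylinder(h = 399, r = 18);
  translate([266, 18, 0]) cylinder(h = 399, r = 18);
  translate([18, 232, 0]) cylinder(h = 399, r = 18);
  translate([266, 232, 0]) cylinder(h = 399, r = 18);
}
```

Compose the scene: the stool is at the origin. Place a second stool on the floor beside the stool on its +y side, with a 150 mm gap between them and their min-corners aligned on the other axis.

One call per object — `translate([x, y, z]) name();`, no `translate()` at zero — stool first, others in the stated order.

stool();
translate([0, 476, 0]) stool_2();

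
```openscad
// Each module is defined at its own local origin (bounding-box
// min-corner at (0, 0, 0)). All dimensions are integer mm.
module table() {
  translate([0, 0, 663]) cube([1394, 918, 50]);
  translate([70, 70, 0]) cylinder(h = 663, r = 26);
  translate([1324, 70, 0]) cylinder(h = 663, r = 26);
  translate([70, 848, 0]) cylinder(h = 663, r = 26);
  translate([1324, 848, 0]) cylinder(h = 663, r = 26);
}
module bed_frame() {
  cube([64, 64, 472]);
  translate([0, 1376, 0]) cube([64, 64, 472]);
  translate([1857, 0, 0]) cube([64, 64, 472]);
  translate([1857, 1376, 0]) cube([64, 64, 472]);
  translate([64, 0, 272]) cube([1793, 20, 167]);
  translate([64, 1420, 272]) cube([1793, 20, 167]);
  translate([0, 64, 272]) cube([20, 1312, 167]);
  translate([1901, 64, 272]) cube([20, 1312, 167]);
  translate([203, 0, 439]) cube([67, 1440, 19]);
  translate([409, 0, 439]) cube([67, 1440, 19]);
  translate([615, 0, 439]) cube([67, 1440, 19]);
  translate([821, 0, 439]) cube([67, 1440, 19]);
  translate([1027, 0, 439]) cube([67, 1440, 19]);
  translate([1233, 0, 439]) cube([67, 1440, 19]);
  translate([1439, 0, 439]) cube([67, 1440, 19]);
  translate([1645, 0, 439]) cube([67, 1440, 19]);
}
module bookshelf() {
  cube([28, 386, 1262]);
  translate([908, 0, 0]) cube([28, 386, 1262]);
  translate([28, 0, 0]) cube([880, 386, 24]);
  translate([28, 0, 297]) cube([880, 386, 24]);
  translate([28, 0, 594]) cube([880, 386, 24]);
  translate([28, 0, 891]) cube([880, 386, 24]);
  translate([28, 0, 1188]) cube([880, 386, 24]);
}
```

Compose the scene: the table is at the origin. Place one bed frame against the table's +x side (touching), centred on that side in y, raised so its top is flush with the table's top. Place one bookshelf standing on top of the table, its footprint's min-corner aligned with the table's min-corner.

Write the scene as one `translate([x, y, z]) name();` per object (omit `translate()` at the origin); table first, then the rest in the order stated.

table();
translate([1394, -261, 241]) bed_frame();
translate([0, 0, 713]) bookshelf();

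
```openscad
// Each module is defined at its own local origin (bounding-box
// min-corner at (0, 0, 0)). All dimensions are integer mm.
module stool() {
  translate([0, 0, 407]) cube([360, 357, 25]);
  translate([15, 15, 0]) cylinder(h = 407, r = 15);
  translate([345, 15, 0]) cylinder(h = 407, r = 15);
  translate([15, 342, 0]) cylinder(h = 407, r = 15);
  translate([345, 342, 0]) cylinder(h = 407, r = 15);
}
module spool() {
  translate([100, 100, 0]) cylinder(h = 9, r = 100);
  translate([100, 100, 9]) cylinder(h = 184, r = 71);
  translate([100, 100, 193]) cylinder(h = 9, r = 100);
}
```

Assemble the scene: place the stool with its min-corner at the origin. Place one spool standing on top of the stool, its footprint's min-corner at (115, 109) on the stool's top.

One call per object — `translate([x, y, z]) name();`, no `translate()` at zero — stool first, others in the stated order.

stool();
translate([115, 109, 432]) spool();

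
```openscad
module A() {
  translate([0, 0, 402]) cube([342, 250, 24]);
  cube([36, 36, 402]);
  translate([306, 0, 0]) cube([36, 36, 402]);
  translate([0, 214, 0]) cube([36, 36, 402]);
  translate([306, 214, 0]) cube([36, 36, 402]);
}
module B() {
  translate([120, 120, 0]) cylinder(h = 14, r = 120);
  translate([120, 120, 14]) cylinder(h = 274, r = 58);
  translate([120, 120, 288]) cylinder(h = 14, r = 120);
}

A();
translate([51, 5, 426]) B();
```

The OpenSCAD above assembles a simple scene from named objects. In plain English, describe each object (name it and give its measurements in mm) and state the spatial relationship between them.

A is a four-legged stool. The seat is 342×250 mm, 24 mm thick, top at z = 426 mm. It stands on four square legs, each 36×36 mm in cross-section, from z = 0 to the seat underside, each flush with a corner of the seat.

B is a spool: two coaxial disc flanges of radius 120 mm and thickness 14 mm, joined by a core cylinder of radius 58 mm and height 274 mm. The lower flange rests on z = 0 and the three cylinders share a vertical axis.

The spool is on top of the stool, centred.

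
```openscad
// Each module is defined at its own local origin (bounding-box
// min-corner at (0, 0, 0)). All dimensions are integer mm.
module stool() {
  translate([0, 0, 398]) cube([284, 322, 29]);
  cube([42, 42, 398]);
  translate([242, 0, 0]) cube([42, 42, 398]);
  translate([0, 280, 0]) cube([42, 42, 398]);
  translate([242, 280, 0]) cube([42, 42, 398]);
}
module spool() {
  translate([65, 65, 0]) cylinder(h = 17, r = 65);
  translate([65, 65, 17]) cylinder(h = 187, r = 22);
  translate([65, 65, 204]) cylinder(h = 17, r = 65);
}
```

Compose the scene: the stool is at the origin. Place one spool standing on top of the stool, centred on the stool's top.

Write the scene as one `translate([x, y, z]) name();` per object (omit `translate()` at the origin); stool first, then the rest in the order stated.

stool();
translate([77, 96, 427]) spool();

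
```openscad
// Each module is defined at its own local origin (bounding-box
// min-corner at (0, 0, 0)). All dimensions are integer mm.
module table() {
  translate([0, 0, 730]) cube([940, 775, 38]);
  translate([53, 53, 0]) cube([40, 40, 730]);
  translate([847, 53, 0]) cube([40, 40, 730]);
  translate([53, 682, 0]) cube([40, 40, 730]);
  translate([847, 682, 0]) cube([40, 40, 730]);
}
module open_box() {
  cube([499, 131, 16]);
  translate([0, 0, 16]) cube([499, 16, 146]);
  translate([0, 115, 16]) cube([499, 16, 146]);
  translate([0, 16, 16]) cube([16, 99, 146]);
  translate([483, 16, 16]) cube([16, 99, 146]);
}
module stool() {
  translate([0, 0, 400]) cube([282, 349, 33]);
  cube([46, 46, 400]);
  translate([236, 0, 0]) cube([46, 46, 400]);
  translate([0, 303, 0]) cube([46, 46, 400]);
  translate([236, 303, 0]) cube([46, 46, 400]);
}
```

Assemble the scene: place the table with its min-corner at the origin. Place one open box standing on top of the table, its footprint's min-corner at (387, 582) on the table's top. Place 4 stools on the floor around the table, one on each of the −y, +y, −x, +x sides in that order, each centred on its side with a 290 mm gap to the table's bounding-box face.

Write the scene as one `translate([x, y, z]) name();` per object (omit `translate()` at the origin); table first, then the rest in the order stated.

table();
translate([387, 582, 768]) open_box();
translate([329, -639, 0]) stool();
translate([329, 1065, 0]) stool();
translate([-572, 213, 0]) stool();
translate([1230, 213, 0]) stool();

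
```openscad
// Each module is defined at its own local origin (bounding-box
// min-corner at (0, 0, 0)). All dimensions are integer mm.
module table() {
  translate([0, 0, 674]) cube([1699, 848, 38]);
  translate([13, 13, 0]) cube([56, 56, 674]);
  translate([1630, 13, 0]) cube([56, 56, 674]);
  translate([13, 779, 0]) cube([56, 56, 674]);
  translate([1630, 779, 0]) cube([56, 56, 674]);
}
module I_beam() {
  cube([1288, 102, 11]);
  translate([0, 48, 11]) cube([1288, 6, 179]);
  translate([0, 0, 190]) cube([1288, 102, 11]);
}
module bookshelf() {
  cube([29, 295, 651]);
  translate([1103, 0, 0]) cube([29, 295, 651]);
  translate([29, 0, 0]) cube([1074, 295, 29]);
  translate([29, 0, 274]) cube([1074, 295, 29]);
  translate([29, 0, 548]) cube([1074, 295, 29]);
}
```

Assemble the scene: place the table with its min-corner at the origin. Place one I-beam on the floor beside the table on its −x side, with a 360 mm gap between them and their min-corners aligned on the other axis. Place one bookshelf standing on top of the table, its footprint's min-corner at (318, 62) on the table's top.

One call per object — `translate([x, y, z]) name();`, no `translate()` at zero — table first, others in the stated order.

table();
translate([-1648, 0, 0]) I_beam();
translate([318, 62, 712]) bookshelf();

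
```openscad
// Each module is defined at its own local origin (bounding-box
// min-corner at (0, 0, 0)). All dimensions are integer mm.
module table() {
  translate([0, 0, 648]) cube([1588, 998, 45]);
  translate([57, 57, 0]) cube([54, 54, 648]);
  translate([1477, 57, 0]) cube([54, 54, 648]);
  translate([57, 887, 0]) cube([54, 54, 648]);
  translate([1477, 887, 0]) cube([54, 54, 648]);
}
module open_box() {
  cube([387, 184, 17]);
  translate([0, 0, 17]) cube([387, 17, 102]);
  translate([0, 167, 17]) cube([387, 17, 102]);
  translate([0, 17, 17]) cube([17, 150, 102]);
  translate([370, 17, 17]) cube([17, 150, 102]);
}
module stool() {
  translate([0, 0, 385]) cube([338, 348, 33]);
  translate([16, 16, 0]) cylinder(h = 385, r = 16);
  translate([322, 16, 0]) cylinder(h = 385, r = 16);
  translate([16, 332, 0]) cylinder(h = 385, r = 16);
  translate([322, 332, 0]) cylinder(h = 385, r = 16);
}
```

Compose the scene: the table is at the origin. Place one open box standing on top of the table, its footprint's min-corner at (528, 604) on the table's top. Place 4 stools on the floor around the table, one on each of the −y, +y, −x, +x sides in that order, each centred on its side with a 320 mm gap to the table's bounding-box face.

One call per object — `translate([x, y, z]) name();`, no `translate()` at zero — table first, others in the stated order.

table();
translate([528, 604, 693]) open_box();
translate([625, -668, 0]) stool();
translate([625, 1318, 0]) stool();
translate([-658, 325, 0]) stool();
translate([1908, 325, 0]) stool();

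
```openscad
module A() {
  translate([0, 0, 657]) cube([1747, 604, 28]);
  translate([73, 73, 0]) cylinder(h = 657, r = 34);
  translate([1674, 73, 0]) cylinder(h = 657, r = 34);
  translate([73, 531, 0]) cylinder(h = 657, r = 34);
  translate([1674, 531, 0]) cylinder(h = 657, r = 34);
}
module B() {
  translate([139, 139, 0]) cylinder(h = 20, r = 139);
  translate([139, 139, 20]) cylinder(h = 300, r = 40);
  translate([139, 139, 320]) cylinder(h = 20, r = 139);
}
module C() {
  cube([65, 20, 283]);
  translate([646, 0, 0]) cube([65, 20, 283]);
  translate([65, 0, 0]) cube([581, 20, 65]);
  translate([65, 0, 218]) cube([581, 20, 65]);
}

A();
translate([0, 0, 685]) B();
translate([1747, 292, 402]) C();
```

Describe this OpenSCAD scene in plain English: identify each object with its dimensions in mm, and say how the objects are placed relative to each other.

A is a table: top 1747 mm (x) × 604 mm (y), 28 mm thick, upper face at z = 685 mm, on four round legs of 68 mm diameter, each leg's bounding box inset 39 mm from the nearest pair of top edges, running from z = 0 to the bottom of the top.

B is a spool: two coaxial disc flanges of radius 139 mm and thickness 20 mm, joined by a core cylinder of radius 40 mm and height 300 mm. The lower flange rests on z = 0 and the three cylinders share a vertical axis.

C is a picture frame with a 581×153 mm rectangular opening (x by z) and a uniform 65 mm border on every side. Frame depth is 20 mm along y. It is built from two vertical stiles running the full outside height and two horizontal rails spanning the gap between the stiles.

The spool is on top of the table. The picture frame is beside the table with their tops flush at z = 685.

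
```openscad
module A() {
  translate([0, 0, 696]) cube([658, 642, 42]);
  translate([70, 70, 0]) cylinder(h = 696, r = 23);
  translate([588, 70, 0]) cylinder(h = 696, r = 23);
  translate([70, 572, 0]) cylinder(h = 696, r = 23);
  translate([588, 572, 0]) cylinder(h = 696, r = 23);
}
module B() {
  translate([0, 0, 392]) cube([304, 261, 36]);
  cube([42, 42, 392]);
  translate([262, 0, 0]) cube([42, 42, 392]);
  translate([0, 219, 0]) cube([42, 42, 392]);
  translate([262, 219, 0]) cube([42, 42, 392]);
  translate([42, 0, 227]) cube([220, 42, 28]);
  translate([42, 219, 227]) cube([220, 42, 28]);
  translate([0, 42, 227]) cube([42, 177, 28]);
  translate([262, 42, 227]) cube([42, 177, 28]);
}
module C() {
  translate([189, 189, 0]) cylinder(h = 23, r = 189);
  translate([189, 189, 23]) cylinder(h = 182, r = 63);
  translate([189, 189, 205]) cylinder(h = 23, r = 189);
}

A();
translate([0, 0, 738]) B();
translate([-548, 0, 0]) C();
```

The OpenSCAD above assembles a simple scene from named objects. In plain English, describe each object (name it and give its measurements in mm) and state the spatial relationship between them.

A is a table with a 658×642 mm rectangular top, 42 mm thick, top surface at z = 738 mm, supported by four round legs of 46 mm diameter, each leg's bounding box inset 47 mm from the nearest pair of top edges, running from the floor.

B is a simple wooden stool: a rectangular seat 304 mm (x) by 261 mm (y), 36 mm thick, top face at z = 428 mm, on four square legs, each 42×42 mm in cross-section. The legs rest on z = 0, each flush with a corner of the seat. Four stretchers, 42 mm wide and 28 mm tall, connect adjacent legs with their undersides at z = 227 mm, each running between the inner faces of the legs it joins and aligned with the legs' outer faces on the other axis.

C is a spool: two coaxial disc flanges of radius 189 mm and thickness 23 mm, joined by a core cylinder of radius 63 mm and height 182 mm. The lower flange rests on z = 0 and the three cylinders share a vertical axis.

The stool is on top of the table. The spool is on the floor beside the table on its −x side.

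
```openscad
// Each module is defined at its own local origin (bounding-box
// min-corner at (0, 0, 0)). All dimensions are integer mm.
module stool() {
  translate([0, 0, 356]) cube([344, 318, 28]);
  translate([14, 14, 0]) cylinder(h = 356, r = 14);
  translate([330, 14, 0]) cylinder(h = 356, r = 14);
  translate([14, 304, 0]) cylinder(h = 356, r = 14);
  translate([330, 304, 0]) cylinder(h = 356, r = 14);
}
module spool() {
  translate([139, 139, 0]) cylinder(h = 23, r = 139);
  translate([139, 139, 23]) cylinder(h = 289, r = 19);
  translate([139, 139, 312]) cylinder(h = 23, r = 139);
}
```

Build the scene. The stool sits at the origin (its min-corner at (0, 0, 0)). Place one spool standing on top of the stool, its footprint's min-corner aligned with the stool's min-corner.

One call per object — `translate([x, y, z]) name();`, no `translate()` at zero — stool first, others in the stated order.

stool();
translate([0, 0, 384]) spool();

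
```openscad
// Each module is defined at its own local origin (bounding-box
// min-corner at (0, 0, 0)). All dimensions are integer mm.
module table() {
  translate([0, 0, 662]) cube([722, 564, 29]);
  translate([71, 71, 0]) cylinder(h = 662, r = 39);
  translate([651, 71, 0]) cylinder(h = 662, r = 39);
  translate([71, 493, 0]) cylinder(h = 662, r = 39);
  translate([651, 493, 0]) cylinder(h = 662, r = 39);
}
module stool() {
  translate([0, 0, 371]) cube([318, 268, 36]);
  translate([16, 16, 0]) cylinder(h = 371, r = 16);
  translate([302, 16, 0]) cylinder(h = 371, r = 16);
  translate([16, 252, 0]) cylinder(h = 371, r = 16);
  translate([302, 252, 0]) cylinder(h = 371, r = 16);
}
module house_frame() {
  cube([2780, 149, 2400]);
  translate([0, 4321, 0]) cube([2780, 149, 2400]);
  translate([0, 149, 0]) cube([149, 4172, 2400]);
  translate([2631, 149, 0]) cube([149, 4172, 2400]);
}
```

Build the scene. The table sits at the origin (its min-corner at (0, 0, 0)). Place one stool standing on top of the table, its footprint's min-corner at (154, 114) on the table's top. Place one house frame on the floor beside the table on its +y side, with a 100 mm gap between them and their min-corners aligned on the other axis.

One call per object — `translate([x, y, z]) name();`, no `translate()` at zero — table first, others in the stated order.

table();
translate([154, 114, 691]) stool();
translate([0, 664, 0]) house_frame();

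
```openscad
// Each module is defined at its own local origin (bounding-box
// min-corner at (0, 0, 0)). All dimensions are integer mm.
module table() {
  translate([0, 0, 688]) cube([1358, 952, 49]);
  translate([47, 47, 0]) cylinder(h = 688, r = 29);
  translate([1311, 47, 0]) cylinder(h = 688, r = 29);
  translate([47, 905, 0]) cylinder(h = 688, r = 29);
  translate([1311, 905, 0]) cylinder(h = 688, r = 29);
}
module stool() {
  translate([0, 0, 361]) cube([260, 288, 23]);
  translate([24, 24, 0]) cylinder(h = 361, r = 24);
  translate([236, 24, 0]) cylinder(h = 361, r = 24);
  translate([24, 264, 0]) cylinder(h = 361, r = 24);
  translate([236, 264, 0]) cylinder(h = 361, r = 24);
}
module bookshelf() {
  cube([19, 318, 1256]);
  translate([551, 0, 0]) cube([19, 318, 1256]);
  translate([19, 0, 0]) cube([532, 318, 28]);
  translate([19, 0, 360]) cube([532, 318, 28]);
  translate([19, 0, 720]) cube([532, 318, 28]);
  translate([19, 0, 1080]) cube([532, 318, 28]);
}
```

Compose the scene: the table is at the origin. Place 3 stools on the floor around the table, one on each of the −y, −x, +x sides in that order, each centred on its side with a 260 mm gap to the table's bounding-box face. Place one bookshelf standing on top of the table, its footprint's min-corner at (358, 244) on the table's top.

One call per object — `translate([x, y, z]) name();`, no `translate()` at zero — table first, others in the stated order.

table();
translate([549, -548, 0]) stool();
translate([-520, 332, 0]) stool();
translate([1618, 332, 0]) stool();
translate([358, 244, 737]) bookshelf();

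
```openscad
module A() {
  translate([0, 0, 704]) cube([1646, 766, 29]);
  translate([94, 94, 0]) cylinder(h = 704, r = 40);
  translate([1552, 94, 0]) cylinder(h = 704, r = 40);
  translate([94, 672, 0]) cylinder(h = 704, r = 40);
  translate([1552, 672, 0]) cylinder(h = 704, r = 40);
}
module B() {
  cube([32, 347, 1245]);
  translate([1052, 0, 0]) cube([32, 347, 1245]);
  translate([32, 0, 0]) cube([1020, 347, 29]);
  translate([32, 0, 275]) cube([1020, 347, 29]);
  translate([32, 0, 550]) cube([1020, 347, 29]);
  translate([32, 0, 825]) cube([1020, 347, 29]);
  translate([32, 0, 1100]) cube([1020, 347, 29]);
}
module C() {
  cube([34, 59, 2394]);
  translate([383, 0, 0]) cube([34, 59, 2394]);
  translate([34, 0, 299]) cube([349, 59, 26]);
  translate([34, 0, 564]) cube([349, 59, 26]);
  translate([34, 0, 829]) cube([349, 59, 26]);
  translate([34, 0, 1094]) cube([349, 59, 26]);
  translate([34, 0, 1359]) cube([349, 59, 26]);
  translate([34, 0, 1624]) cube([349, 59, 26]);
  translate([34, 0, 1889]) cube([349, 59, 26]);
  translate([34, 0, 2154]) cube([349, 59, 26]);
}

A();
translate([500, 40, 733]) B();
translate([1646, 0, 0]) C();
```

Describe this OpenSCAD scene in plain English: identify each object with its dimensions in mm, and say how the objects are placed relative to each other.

A is a table with a 1646×766 mm rectangular top, 29 mm thick, top surface at z = 733 mm, supported by four round legs of 80 mm diameter, each leg's bounding box inset 54 mm from the nearest pair of top edges, running from the floor.

B is an open bookshelf. Two side panels, each 32 mm thick, 347 mm deep and 1245 mm tall, stand 1084 mm apart (outside-to-outside). Between them sit 5 shelves, each 29 mm thick and 347 mm deep, spanning the full gap between the sides. The bottom shelf rests on the floor (its underside at z = 0) and the clear gap between one shelf's top and the next shelf's underside is 246 mm.

C is a straight ladder. Two 34×59 mm vertical rails, 2394 mm tall, stand 417 mm apart (outside-to-outside) with their front faces coplanar on the −y side. 8 rungs, each 59 mm deep and 26 mm tall, span between the inner faces of the rails, front faces flush with the rails. The lowest rung's underside is at z = 299 mm and rungs are spaced 265 mm apart (underside to underside).

The bookshelf is on top of the table. The ladder is against the table's +x side, with their −y faces flush.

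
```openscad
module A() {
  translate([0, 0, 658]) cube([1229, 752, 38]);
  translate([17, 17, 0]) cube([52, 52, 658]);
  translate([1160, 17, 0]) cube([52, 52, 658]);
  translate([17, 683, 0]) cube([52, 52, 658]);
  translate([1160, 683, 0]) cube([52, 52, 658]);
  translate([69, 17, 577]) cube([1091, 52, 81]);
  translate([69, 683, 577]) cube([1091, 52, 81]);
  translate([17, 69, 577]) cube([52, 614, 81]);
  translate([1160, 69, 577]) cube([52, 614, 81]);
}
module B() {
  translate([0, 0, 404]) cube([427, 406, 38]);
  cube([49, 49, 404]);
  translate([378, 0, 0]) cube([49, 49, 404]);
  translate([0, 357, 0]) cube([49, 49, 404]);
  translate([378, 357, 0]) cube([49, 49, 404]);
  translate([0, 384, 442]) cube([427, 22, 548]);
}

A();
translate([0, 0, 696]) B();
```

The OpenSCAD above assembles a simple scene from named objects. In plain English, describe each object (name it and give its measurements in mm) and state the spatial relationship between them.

A is a table with a 1229×752 mm rectangular top, 38 mm thick, top surface at z = 696 mm, supported by four 52×52 mm square legs, each inset 17 mm from the nearest pair of top edges, running from the floor. Four apron rails, 52 mm thick and 81 mm tall, run between adjacent legs with their top edges flush with the underside of the top and their outer faces flush with the legs' outer faces.

B is a chair: 427×406 mm seat, 38 mm thick, top at z = 442 mm, on four 49 mm square corner legs flush with the seat edges. A 22 mm thick backrest slab spans the full seat width, extending 548 mm above the seat top, its back face flush with the seat's +y edge.

The chair is on top of the table.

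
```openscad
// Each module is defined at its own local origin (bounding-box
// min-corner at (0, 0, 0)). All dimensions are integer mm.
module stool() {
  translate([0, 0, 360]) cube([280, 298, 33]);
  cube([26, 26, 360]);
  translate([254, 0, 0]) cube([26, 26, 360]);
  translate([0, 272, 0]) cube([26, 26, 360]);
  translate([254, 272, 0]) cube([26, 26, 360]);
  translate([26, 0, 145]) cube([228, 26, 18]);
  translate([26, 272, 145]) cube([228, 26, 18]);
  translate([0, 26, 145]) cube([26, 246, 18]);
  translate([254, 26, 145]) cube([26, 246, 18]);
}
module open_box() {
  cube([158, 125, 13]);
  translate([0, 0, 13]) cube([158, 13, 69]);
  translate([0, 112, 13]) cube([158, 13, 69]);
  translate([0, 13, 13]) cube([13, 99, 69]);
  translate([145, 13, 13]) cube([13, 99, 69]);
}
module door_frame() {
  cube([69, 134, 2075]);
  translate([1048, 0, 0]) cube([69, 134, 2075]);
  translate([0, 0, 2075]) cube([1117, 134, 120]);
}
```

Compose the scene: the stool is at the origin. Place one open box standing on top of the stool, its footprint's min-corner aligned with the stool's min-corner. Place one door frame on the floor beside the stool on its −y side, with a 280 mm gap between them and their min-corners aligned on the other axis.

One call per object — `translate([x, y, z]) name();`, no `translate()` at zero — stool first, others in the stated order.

stool();
translate([0, 0, 393]) open_box();
translate([0, -414, 0]) door_frame();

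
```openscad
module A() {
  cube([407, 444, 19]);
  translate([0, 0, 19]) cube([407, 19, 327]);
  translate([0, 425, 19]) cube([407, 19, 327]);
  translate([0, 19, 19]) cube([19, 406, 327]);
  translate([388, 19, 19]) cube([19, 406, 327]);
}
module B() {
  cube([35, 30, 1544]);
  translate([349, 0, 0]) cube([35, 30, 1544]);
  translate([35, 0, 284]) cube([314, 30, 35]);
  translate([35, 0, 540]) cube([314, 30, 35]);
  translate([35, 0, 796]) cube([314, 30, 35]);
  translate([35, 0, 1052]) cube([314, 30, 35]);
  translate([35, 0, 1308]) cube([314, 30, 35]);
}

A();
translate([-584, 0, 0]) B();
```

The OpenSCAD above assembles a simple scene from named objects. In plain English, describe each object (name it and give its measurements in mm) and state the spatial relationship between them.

A is an open-topped rectangular box: outside dimensions 407×444×346 mm, with a uniform wall and base thickness of 19 mm. The base is a full 407×444 slab on the floor; four walls sit on top of the base. The front and back walls (the −y and +y sides) span the full width; the two side walls fit between them.

B is a wooden ladder with two side rails of 35×30 mm section and 1544 mm height, set 384 mm apart overall. Between them run 5 rectangular rungs (30 mm deep, 35 mm thick), front faces flush with the rails' −y face. The bottom of the first rung is 284 mm above the floor and each subsequent rung is 256 mm higher than the one below.

The ladder is on the floor beside the open box on its −x side.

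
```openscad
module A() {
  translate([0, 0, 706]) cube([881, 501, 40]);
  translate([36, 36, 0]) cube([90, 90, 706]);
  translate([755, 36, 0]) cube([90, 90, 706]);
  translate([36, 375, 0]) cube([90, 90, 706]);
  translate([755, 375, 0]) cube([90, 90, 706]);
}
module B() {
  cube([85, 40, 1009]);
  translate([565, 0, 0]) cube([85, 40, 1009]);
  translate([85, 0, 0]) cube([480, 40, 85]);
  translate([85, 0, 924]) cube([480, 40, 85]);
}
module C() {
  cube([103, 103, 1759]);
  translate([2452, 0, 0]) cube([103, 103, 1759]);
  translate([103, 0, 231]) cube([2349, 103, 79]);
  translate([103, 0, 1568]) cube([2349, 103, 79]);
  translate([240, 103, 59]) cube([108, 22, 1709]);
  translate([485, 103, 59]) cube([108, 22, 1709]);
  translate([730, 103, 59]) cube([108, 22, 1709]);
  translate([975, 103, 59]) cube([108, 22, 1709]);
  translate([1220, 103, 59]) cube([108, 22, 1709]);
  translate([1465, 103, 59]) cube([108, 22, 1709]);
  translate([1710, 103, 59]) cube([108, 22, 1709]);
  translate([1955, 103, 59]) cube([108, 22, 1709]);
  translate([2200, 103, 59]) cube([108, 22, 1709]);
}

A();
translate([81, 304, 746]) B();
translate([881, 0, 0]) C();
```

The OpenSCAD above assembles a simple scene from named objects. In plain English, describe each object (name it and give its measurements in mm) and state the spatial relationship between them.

A is a table: top 881 mm (x) × 501 mm (y), 40 mm thick, upper face at z = 746 mm, on four 90×90 mm square legs, each inset 36 mm from the nearest pair of top edges, running from z = 0 to the bottom of the top.

B is a rectangular picture frame lying in the x–z plane (depth along y). The opening is 480 mm wide (x) by 839 mm tall (z), surrounded by a border 85 mm wide on all four sides. The frame is 40 mm deep and is made of two full-height vertical stiles with two horizontal rails fitted between them.

C is a fence section. Two 103×103 mm posts, 1759 mm tall, stand on the floor with a clear span of 2349 mm between their inner faces. Two horizontal rails of 103×79 mm section span the gap between the posts with their undersides at z = 231 mm and z = 1568 mm, flush with the posts' −y face. 9 pickets, each 108 mm wide, 22 mm thick and 1709 mm tall, are fixed to the +y face of the rails with their bottoms at z = 59 mm, evenly spaced across the span with equal gaps (rounded down to the nearest mm) at the −x end and between each pair — any rounding remainder accumulates at the +x end.

The picture frame is on top of the table. The fence section is against the table's +x side, with their −y faces flush.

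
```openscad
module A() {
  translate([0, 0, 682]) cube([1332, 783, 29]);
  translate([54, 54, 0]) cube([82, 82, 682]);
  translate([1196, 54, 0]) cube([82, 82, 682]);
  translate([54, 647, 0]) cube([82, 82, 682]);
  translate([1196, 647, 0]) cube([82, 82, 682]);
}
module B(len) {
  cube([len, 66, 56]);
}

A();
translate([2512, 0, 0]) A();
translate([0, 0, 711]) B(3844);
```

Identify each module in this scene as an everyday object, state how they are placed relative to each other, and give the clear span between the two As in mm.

A is a table. B is a beam. A beam spans the tops of two tables. The clear span between the two tables is 1180 mm.

Second table starts at x = 2512; first ends at x = 1332; clear span = 2512 − 1332 = 1180 mm.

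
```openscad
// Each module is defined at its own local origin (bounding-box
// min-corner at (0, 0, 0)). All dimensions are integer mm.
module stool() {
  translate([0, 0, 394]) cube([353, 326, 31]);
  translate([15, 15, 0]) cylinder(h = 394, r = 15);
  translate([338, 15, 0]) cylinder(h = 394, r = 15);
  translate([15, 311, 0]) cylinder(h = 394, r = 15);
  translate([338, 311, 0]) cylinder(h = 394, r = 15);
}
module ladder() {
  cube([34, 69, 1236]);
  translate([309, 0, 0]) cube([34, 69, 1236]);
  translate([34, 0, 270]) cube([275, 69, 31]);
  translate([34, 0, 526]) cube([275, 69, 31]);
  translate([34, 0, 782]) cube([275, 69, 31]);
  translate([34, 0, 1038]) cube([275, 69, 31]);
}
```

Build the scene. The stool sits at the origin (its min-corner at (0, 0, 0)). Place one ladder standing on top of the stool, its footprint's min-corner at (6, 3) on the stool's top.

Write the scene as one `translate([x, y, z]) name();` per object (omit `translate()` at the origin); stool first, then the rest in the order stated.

stool();
translate([6, 3, 425]) ladder();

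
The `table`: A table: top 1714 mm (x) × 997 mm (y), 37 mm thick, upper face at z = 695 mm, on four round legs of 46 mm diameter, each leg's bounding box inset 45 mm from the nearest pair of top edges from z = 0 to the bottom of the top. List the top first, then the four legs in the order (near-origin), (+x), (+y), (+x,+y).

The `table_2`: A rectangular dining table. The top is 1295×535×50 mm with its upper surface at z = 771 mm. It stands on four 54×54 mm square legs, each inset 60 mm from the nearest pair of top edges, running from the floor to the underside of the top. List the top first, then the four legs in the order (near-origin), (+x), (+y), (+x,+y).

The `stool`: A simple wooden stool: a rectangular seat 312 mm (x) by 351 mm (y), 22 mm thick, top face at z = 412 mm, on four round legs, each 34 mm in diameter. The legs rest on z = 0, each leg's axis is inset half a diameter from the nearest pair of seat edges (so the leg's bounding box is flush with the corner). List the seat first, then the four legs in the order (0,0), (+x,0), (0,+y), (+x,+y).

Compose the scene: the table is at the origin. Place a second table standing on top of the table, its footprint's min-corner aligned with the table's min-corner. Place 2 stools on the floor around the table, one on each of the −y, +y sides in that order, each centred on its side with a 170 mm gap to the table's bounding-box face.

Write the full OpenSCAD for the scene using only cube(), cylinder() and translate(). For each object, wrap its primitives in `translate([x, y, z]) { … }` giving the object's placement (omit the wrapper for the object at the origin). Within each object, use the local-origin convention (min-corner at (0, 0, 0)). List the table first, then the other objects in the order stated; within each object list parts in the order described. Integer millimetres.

translate([0, 0, 658]) cube([1714, 997, 37]);
translate([68, 68, 0]) cylinder(h = 658, r = 23);
translate([1646, 68, 0]) cylinder(h = 658, r = 23);
translate([68, 929, 0]) cylinder(h = 658, r = 23);
translate([1646, 929, 0]) cylinder(h = 658, r = 23);
translate([0, 0, 695]) {
  translate([0, 0, 721]) cube([1295, 535, 50]);
  translate([60, 60, 0]) cube([54, 54, 721]);
  translate([1181, 60, 0]) cube([54, 54, 721]);
  translate([60, 421, 0]) cube([54, 54, 721]);
  translate([1181, 421, 0]) cube([54, 54, 721]);
}
translate([701, -521, 0]) {
  translate([0, 0, 390]) cube([312, 351, 22]);
  translate([17, 17, 0]) cylinder(h = 390, r = 17);
  translate([295, 17, 0]) cylinder(h = 390, r = 17);
  translate([17, 334, 0]) cylinder(h = 390, r = 17);
  translate([295, 334, 0]) cylinder(h = 390, r = 17);
}
translate([701, 1167, 0]) {
  translate([0, 0, 390]) cube([312, 351, 22]);
  translate([17, 17, 0]) cylinder(h = 390, r = 17);
  translate([295, 17, 0]) cylinder(h = 390, r = 17);
  translate([17, 334, 0]) cylinder(h = 390, r = 17);
  translate([295, 334, 0]) cylinder(h = 390, r = 17);
}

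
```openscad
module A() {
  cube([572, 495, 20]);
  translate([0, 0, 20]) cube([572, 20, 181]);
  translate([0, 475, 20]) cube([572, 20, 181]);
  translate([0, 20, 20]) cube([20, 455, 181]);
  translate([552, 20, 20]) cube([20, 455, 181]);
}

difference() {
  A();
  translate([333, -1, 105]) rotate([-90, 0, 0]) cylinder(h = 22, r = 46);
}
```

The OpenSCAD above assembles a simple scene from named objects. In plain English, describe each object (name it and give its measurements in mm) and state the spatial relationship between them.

A is an open-topped rectangular box: outside dimensions 572×495×201 mm, with a uniform wall and base thickness of 20 mm. The base is a full 572×495 slab on the floor; four walls sit on top of the base. The front and back walls (the −y and +y sides) span the full width; the two side walls fit between them.

The open box has a circular hole of radius 46 mm through its front wall, centred at (x = 333, z = 105).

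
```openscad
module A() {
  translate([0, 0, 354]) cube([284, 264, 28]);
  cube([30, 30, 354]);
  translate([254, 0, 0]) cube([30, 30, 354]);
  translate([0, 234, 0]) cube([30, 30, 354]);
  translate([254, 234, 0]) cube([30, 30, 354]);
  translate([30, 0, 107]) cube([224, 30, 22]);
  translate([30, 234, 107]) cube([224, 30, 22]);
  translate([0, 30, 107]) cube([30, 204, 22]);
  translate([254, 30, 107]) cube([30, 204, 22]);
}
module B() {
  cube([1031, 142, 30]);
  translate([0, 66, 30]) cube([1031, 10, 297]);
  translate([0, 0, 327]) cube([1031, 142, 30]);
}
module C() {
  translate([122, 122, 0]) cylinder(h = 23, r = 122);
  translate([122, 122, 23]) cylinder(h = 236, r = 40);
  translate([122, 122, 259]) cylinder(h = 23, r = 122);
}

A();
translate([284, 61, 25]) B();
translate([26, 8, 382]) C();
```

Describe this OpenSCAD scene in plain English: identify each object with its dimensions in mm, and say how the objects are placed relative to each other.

A is a four-legged stool. The seat is 284×264 mm, 28 mm thick, top at z = 382 mm. It stands on four square legs, each 30×30 mm in cross-section, from z = 0 to the seat underside, each flush with a corner of the seat. Four stretchers, 30 mm wide and 22 mm tall, connect adjacent legs with their undersides at z = 107 mm, each running between the inner faces of the legs it joins and aligned with the legs' outer faces on the other axis.

B is an I-beam lying along x, 1031 mm long. Overall section height 357 mm. Two flanges 142 mm wide (y) and 30 mm thick, one on the floor and one at the top; a web 10 mm thick runs between them, centred on the flange width.

C is a spool: two coaxial disc flanges of radius 122 mm and thickness 23 mm, joined by a core cylinder of radius 40 mm and height 236 mm. The lower flange rests on z = 0 and the three cylinders share a vertical axis.

The I-beam is beside the stool with their tops flush at z = 382. The spool is on top of the stool.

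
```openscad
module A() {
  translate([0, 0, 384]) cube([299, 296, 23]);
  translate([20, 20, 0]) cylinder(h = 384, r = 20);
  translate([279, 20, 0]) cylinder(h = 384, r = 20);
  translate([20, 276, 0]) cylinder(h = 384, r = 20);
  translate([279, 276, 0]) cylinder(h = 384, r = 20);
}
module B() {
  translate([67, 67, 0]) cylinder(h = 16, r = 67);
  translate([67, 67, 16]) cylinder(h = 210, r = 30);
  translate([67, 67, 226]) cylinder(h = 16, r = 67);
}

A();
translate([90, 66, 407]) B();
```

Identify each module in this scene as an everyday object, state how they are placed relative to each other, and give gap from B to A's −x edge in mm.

The spool's min-x is at 90; the stool's min-x is 0; gap = 90 mm.

A is a stool. B is a spool. The spool is on top of the stool. The gap from the spool to the stool's −x edge is 90 mm.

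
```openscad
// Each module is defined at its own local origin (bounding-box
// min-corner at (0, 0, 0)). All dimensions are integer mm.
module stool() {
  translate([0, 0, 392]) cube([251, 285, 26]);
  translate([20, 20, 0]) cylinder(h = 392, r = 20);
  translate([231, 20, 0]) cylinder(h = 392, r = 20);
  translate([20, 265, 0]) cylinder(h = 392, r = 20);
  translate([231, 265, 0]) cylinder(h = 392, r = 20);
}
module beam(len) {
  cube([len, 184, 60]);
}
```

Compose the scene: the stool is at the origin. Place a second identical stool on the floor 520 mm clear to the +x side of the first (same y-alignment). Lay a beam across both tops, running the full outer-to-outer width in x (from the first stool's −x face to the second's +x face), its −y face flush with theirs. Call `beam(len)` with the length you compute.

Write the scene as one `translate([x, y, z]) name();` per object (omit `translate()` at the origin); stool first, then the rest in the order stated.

stool();
translate([771, 0, 0]) stool();
translate([0, 0, 418]) beam(1022);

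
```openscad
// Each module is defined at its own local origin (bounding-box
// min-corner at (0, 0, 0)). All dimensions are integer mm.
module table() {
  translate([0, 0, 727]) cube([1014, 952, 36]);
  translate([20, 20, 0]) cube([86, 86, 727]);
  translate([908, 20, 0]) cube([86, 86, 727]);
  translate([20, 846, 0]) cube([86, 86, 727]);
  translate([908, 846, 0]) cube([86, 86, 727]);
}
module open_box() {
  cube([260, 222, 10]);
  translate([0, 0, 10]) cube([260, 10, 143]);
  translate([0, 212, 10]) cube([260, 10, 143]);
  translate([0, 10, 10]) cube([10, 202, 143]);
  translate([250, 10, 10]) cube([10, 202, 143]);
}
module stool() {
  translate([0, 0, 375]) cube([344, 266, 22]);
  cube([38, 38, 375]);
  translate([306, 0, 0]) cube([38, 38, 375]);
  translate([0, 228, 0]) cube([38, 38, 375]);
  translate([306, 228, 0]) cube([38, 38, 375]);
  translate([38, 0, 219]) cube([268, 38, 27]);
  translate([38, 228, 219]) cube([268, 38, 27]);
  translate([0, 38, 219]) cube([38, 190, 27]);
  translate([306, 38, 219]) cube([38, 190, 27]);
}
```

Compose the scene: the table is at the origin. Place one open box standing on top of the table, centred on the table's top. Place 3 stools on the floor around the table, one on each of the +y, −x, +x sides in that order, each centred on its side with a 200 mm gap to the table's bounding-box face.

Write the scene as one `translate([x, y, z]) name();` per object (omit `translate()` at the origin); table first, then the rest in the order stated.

table();
translate([377, 365, 763]) open_box();
translate([335, 1152, 0]) stool();
translate([-544, 343, 0]) stool();
translate([1214, 343, 0]) stool();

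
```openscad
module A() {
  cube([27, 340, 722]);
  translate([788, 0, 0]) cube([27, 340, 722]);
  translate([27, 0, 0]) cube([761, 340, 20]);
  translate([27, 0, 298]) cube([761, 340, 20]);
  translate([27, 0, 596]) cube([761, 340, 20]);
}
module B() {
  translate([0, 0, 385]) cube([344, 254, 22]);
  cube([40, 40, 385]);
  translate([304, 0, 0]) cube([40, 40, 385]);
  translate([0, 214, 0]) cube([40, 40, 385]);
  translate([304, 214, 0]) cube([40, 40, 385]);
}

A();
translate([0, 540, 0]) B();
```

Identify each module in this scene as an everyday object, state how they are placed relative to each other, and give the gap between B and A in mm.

The stool's nearest face is 200 mm from the bookshelf's +y face.

A is a bookshelf. B is a stool. The stool is on the floor beside the bookshelf on its +y side. The gap between the stool and the bookshelf is 200 mm.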